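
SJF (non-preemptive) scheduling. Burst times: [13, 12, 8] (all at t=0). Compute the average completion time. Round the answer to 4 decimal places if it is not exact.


SJF order (ascending): [8, 12, 13]
Completion times:
  Job 1: burst=8, C=8
  Job 2: burst=12, C=20
  Job 3: burst=13, C=33
Average completion = 61/3 = 20.3333

20.3333


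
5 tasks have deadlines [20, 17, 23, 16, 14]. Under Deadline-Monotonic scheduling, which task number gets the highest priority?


Sort tasks by relative deadline (ascending):
  Task 5: deadline = 14
  Task 4: deadline = 16
  Task 2: deadline = 17
  Task 1: deadline = 20
  Task 3: deadline = 23
Priority order (highest first): [5, 4, 2, 1, 3]
Highest priority task = 5

5


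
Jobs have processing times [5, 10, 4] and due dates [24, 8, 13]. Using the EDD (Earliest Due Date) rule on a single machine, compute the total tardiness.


Sort by due date (EDD order): [(10, 8), (4, 13), (5, 24)]
Compute completion times and tardiness:
  Job 1: p=10, d=8, C=10, tardiness=max(0,10-8)=2
  Job 2: p=4, d=13, C=14, tardiness=max(0,14-13)=1
  Job 3: p=5, d=24, C=19, tardiness=max(0,19-24)=0
Total tardiness = 3

3


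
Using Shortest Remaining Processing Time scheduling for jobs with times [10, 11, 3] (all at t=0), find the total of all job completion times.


Since all jobs arrive at t=0, SRPT equals SPT ordering.
SPT order: [3, 10, 11]
Completion times:
  Job 1: p=3, C=3
  Job 2: p=10, C=13
  Job 3: p=11, C=24
Total completion time = 3 + 13 + 24 = 40

40


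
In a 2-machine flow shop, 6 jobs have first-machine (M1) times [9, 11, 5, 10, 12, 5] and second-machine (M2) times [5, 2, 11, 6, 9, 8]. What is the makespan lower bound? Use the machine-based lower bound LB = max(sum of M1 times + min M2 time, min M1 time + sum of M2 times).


LB1 = sum(M1 times) + min(M2 times) = 52 + 2 = 54
LB2 = min(M1 times) + sum(M2 times) = 5 + 41 = 46
Lower bound = max(LB1, LB2) = max(54, 46) = 54

54


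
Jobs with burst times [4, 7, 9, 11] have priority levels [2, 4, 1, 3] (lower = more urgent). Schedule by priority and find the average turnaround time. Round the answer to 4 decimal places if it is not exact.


Sort by priority (ascending = highest first):
Order: [(1, 9), (2, 4), (3, 11), (4, 7)]
Completion times:
  Priority 1, burst=9, C=9
  Priority 2, burst=4, C=13
  Priority 3, burst=11, C=24
  Priority 4, burst=7, C=31
Average turnaround = 77/4 = 19.25

19.25


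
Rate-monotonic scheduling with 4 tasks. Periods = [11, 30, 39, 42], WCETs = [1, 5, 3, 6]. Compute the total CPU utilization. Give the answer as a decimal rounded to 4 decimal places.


Compute individual utilizations (exact fractions):
  Task 1: C/T = 1/11 (approx. 0.0909)
  Task 2: C/T = 5/30 = 1/6 (approx. 0.1667)
  Task 3: C/T = 3/39 = 1/13 (approx. 0.0769)
  Task 4: C/T = 6/42 = 1/7 (approx. 0.1429)
Total utilization U = 1/11 + 1/6 + 1/13 + 1/7 = 2867/6006
Rounded to 4 decimal places: U = 0.4774
RM (Liu & Layland) bound for 4 tasks = 0.756828; compare with U = 2867/6006 (approx. 0.477356)
U <= bound, so schedulable by RM sufficient condition.

0.4774


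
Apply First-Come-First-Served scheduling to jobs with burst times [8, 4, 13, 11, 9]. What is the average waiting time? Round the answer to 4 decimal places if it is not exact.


FCFS order (as given): [8, 4, 13, 11, 9]
Waiting times:
  Job 1: wait = 0
  Job 2: wait = 8
  Job 3: wait = 12
  Job 4: wait = 25
  Job 5: wait = 36
Sum of waiting times = 81
Average waiting time = 81/5 = 16.2

16.2


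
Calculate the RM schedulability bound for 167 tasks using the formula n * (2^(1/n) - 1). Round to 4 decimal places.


Compute 2^(1/167) = 1.0041592075
Subtract 1: 1.0041592075 - 1 = 0.0041592075
Multiply by n: 167 * 0.0041592075 = 0.6945876525
Round to 4 dp: 0.6946

0.6946


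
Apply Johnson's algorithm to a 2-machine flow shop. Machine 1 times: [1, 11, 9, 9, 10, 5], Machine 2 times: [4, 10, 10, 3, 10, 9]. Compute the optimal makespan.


Apply Johnson's rule:
  Group 1 (a <= b): [(1, 1, 4), (6, 5, 9), (3, 9, 10), (5, 10, 10)]
  Group 2 (a > b): [(2, 11, 10), (4, 9, 3)]
Optimal job order: [1, 6, 3, 5, 2, 4]
Schedule:
  Job 1: M1 done at 1, M2 done at 5
  Job 6: M1 done at 6, M2 done at 15
  Job 3: M1 done at 15, M2 done at 25
  Job 5: M1 done at 25, M2 done at 35
  Job 2: M1 done at 36, M2 done at 46
  Job 4: M1 done at 45, M2 done at 49
Makespan = 49

49


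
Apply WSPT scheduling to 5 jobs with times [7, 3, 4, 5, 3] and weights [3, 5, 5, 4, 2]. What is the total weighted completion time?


Compute p/w ratios and sort ascending (WSPT): [(3, 5), (4, 5), (5, 4), (3, 2), (7, 3)]
Compute weighted completion times:
  Job (p=3,w=5): C=3, w*C=5*3=15
  Job (p=4,w=5): C=7, w*C=5*7=35
  Job (p=5,w=4): C=12, w*C=4*12=48
  Job (p=3,w=2): C=15, w*C=2*15=30
  Job (p=7,w=3): C=22, w*C=3*22=66
Total weighted completion time = 194

194


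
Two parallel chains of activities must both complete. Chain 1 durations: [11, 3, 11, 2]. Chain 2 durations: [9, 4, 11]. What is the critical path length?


Path A total = 11 + 3 + 11 + 2 = 27
Path B total = 9 + 4 + 11 = 24
Critical path = longest path = max(27, 24) = 27

27


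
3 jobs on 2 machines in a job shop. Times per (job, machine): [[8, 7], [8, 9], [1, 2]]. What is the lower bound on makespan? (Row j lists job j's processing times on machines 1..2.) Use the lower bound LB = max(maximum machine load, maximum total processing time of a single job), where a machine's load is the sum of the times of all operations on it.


Machine loads:
  Machine 1: 8 + 8 + 1 = 17
  Machine 2: 7 + 9 + 2 = 18
Max machine load = 18
Job totals:
  Job 1: 15
  Job 2: 17
  Job 3: 3
Max job total = 17
Lower bound = max(18, 17) = 18

18


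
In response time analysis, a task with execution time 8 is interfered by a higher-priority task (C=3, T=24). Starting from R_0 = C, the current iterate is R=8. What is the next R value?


R_next = C + ceil(R_prev / T_hp) * C_hp
ceil(8 / 24) = ceil(0.3333) = 1
Interference = 1 * 3 = 3
R_next = 8 + 3 = 11

11


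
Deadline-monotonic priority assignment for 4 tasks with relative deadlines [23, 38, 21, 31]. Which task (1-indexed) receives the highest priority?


Sort tasks by relative deadline (ascending):
  Task 3: deadline = 21
  Task 1: deadline = 23
  Task 4: deadline = 31
  Task 2: deadline = 38
Priority order (highest first): [3, 1, 4, 2]
Highest priority task = 3

3


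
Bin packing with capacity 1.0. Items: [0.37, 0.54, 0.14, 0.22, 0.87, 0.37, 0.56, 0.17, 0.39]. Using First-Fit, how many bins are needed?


Place items sequentially using First-Fit:
  Item 0.37 -> new Bin 1
  Item 0.54 -> Bin 1 (now 0.91)
  Item 0.14 -> new Bin 2
  Item 0.22 -> Bin 2 (now 0.36)
  Item 0.87 -> new Bin 3
  Item 0.37 -> Bin 2 (now 0.73)
  Item 0.56 -> new Bin 4
  Item 0.17 -> Bin 2 (now 0.9)
  Item 0.39 -> Bin 4 (now 0.95)
Total bins used = 4

4


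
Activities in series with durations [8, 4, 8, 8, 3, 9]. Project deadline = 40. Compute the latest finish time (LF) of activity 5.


LF(activity 5) = deadline - sum of successor durations
Successors: activities 6 through 6 with durations [9]
Sum of successor durations = 9
LF = 40 - 9 = 31

31


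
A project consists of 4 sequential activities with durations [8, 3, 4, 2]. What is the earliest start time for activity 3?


Activity 3 starts after activities 1 through 2 complete.
Predecessor durations: [8, 3]
ES = 8 + 3 = 11

11


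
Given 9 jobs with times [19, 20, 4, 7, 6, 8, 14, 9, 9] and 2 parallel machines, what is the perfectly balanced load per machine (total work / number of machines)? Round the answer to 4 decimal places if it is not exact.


Total processing time = 19 + 20 + 4 + 7 + 6 + 8 + 14 + 9 + 9 = 96
Number of machines = 2
Ideal balanced load = 96 / 2 = 48.0

48.0


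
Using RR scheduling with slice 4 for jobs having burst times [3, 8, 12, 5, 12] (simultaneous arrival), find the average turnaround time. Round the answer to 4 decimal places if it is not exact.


Time quantum = 4
Execution trace:
  J1 runs 3 units, time = 3
  J2 runs 4 units, time = 7
  J3 runs 4 units, time = 11
  J4 runs 4 units, time = 15
  J5 runs 4 units, time = 19
  J2 runs 4 units, time = 23
  J3 runs 4 units, time = 27
  J4 runs 1 units, time = 28
  J5 runs 4 units, time = 32
  J3 runs 4 units, time = 36
  J5 runs 4 units, time = 40
Finish times: [3, 23, 36, 28, 40]
Average turnaround = 130/5 = 26.0

26.0


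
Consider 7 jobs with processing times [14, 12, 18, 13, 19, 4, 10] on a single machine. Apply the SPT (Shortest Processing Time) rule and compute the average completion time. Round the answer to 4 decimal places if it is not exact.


Sort jobs by processing time (SPT order): [4, 10, 12, 13, 14, 18, 19]
Compute completion times sequentially:
  Job 1: processing = 4, completes at 4
  Job 2: processing = 10, completes at 14
  Job 3: processing = 12, completes at 26
  Job 4: processing = 13, completes at 39
  Job 5: processing = 14, completes at 53
  Job 6: processing = 18, completes at 71
  Job 7: processing = 19, completes at 90
Sum of completion times = 297
Average completion time = 297/7 = 42.4286

42.4286


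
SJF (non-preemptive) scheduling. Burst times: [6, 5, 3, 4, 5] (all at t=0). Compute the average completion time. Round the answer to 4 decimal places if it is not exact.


SJF order (ascending): [3, 4, 5, 5, 6]
Completion times:
  Job 1: burst=3, C=3
  Job 2: burst=4, C=7
  Job 3: burst=5, C=12
  Job 4: burst=5, C=17
  Job 5: burst=6, C=23
Average completion = 62/5 = 12.4

12.4


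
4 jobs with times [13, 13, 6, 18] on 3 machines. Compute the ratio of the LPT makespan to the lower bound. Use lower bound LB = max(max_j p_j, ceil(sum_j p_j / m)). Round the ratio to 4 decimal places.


LPT order: [18, 13, 13, 6]
Machine loads after assignment: [18, 19, 13]
LPT makespan = 19
Lower bound = max(max_job, ceil(total/3)) = max(18, 17) = 18
Ratio = 19 / 18 = 1.0556

1.0556


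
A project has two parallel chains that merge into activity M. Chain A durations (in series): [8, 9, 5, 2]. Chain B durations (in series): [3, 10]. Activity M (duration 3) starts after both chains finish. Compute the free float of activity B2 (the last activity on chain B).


ES(B2) = sum of predecessors on chain B = 3
EF(B2) = ES + duration = 3 + 10 = 13
Successor of B2 is M. ES(M) = max(sum(A), sum(B)) = max(24, 13) = 24
Free float = ES(successor) - EF(current) = 24 - 13 = 11

11


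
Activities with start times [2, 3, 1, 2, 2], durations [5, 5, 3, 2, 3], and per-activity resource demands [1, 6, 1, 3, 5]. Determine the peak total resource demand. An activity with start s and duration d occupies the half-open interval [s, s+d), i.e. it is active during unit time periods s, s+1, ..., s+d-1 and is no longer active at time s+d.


Each activity i is active on [start_i, start_i + duration_i).
Compute total resource usage per time slot:
  t=0: active resources = [], total = 0
  t=1: active resources = [1], total = 1
  t=2: active resources = [1, 1, 3, 5], total = 10
  t=3: active resources = [1, 6, 1, 3, 5], total = 16
  t=4: active resources = [1, 6, 5], total = 12
  t=5: active resources = [1, 6], total = 7
  t=6: active resources = [1, 6], total = 7
  t=7: active resources = [6], total = 6
Peak resource demand = 16

16


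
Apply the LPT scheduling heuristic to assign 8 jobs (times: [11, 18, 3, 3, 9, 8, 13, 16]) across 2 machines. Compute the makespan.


Sort jobs in decreasing order (LPT): [18, 16, 13, 11, 9, 8, 3, 3]
Assign each job to the least loaded machine:
  Machine 1: jobs [18, 11, 9, 3], load = 41
  Machine 2: jobs [16, 13, 8, 3], load = 40
Makespan = max load = 41

41


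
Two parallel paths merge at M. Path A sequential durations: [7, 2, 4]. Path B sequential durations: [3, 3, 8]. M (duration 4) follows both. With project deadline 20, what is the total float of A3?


Forward pass: ES(A3) = sum of predecessors on chain A = 9
EF = ES + duration = 9 + 4 = 13
Backward pass: LF(M) = deadline = 20; LS(M) = 20 - 4 = 16
LF(A3) = LS(M) - sum(successors on chain A) = 16 - 0 = 16
LS = LF - duration = 16 - 4 = 12
Total float = LS - ES = 12 - 9 = 3

3


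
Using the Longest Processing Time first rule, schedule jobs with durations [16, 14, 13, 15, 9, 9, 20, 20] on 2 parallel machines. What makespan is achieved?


Sort jobs in decreasing order (LPT): [20, 20, 16, 15, 14, 13, 9, 9]
Assign each job to the least loaded machine:
  Machine 1: jobs [20, 16, 13, 9], load = 58
  Machine 2: jobs [20, 15, 14, 9], load = 58
Makespan = max load = 58

58


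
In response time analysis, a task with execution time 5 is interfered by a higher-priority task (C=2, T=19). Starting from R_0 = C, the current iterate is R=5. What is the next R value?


R_next = C + ceil(R_prev / T_hp) * C_hp
ceil(5 / 19) = ceil(0.2632) = 1
Interference = 1 * 2 = 2
R_next = 5 + 2 = 7

7


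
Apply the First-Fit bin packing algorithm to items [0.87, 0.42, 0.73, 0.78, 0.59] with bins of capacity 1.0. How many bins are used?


Place items sequentially using First-Fit:
  Item 0.87 -> new Bin 1
  Item 0.42 -> new Bin 2
  Item 0.73 -> new Bin 3
  Item 0.78 -> new Bin 4
  Item 0.59 -> new Bin 5
Total bins used = 5

5


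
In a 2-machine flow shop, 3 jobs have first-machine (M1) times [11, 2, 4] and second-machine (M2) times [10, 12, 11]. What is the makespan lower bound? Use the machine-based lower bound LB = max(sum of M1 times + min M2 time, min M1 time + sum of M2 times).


LB1 = sum(M1 times) + min(M2 times) = 17 + 10 = 27
LB2 = min(M1 times) + sum(M2 times) = 2 + 33 = 35
Lower bound = max(LB1, LB2) = max(27, 35) = 35

35


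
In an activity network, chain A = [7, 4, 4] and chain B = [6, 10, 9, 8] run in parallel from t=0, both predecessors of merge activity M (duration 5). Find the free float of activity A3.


ES(A3) = sum of predecessors on chain A = 11
EF(A3) = ES + duration = 11 + 4 = 15
Successor of A3 is M. ES(M) = max(sum(A), sum(B)) = max(15, 33) = 33
Free float = ES(successor) - EF(current) = 33 - 15 = 18

18


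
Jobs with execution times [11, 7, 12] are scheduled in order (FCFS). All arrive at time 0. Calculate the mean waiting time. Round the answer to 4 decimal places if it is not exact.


FCFS order (as given): [11, 7, 12]
Waiting times:
  Job 1: wait = 0
  Job 2: wait = 11
  Job 3: wait = 18
Sum of waiting times = 29
Average waiting time = 29/3 = 9.6667

9.6667


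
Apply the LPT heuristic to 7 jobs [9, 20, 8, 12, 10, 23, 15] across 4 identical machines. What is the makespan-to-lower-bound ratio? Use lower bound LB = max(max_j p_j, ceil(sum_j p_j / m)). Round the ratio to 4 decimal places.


LPT order: [23, 20, 15, 12, 10, 9, 8]
Machine loads after assignment: [23, 28, 24, 22]
LPT makespan = 28
Lower bound = max(max_job, ceil(total/4)) = max(23, 25) = 25
Ratio = 28 / 25 = 1.12

1.12


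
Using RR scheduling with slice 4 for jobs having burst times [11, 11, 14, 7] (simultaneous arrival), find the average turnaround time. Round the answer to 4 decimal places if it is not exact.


Time quantum = 4
Execution trace:
  J1 runs 4 units, time = 4
  J2 runs 4 units, time = 8
  J3 runs 4 units, time = 12
  J4 runs 4 units, time = 16
  J1 runs 4 units, time = 20
  J2 runs 4 units, time = 24
  J3 runs 4 units, time = 28
  J4 runs 3 units, time = 31
  J1 runs 3 units, time = 34
  J2 runs 3 units, time = 37
  J3 runs 4 units, time = 41
  J3 runs 2 units, time = 43
Finish times: [34, 37, 43, 31]
Average turnaround = 145/4 = 36.25

36.25


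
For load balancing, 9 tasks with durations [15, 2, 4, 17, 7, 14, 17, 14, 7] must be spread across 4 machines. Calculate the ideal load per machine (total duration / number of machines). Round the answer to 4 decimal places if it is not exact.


Total processing time = 15 + 2 + 4 + 17 + 7 + 14 + 17 + 14 + 7 = 97
Number of machines = 4
Ideal balanced load = 97 / 4 = 24.25

24.25


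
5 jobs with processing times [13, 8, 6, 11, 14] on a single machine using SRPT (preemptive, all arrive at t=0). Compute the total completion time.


Since all jobs arrive at t=0, SRPT equals SPT ordering.
SPT order: [6, 8, 11, 13, 14]
Completion times:
  Job 1: p=6, C=6
  Job 2: p=8, C=14
  Job 3: p=11, C=25
  Job 4: p=13, C=38
  Job 5: p=14, C=52
Total completion time = 6 + 14 + 25 + 38 + 52 = 135

135


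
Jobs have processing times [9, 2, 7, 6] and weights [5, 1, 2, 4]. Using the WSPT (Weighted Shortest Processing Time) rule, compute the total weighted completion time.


Compute p/w ratios and sort ascending (WSPT): [(6, 4), (9, 5), (2, 1), (7, 2)]
Compute weighted completion times:
  Job (p=6,w=4): C=6, w*C=4*6=24
  Job (p=9,w=5): C=15, w*C=5*15=75
  Job (p=2,w=1): C=17, w*C=1*17=17
  Job (p=7,w=2): C=24, w*C=2*24=48
Total weighted completion time = 164

164


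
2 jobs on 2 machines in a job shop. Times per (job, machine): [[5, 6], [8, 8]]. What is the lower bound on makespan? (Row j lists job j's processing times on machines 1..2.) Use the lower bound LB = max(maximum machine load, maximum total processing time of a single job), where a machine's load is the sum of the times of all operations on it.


Machine loads:
  Machine 1: 5 + 8 = 13
  Machine 2: 6 + 8 = 14
Max machine load = 14
Job totals:
  Job 1: 11
  Job 2: 16
Max job total = 16
Lower bound = max(14, 16) = 16

16


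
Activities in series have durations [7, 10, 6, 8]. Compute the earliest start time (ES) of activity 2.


Activity 2 starts after activities 1 through 1 complete.
Predecessor durations: [7]
ES = 7 = 7

7


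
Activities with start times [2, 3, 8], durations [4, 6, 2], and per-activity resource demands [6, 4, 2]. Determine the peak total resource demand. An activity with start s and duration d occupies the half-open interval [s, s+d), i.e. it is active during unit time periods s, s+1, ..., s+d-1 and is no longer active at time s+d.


Each activity i is active on [start_i, start_i + duration_i).
Compute total resource usage per time slot:
  t=0: active resources = [], total = 0
  t=1: active resources = [], total = 0
  t=2: active resources = [6], total = 6
  t=3: active resources = [6, 4], total = 10
  t=4: active resources = [6, 4], total = 10
  t=5: active resources = [6, 4], total = 10
  t=6: active resources = [4], total = 4
  t=7: active resources = [4], total = 4
  t=8: active resources = [4, 2], total = 6
  t=9: active resources = [2], total = 2
Peak resource demand = 10

10


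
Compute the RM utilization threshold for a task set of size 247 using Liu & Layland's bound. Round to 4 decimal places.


Compute 2^(1/247) = 1.0028102051
Subtract 1: 1.0028102051 - 1 = 0.0028102051
Multiply by n: 247 * 0.0028102051 = 0.6941206597
Round to 4 dp: 0.6941

0.6941


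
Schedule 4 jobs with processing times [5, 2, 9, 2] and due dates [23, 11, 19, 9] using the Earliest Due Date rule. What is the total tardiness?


Sort by due date (EDD order): [(2, 9), (2, 11), (9, 19), (5, 23)]
Compute completion times and tardiness:
  Job 1: p=2, d=9, C=2, tardiness=max(0,2-9)=0
  Job 2: p=2, d=11, C=4, tardiness=max(0,4-11)=0
  Job 3: p=9, d=19, C=13, tardiness=max(0,13-19)=0
  Job 4: p=5, d=23, C=18, tardiness=max(0,18-23)=0
Total tardiness = 0

0


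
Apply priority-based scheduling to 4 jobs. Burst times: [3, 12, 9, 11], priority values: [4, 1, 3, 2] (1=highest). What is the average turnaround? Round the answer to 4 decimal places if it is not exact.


Sort by priority (ascending = highest first):
Order: [(1, 12), (2, 11), (3, 9), (4, 3)]
Completion times:
  Priority 1, burst=12, C=12
  Priority 2, burst=11, C=23
  Priority 3, burst=9, C=32
  Priority 4, burst=3, C=35
Average turnaround = 102/4 = 25.5

25.5


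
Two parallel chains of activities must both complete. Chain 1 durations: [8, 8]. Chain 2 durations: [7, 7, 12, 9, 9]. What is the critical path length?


Path A total = 8 + 8 = 16
Path B total = 7 + 7 + 12 + 9 + 9 = 44
Critical path = longest path = max(16, 44) = 44

44


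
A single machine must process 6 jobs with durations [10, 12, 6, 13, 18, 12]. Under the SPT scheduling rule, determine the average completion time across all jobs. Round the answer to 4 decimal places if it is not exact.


Sort jobs by processing time (SPT order): [6, 10, 12, 12, 13, 18]
Compute completion times sequentially:
  Job 1: processing = 6, completes at 6
  Job 2: processing = 10, completes at 16
  Job 3: processing = 12, completes at 28
  Job 4: processing = 12, completes at 40
  Job 5: processing = 13, completes at 53
  Job 6: processing = 18, completes at 71
Sum of completion times = 214
Average completion time = 214/6 = 35.6667

35.6667


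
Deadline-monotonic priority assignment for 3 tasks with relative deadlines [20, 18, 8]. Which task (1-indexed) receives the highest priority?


Sort tasks by relative deadline (ascending):
  Task 3: deadline = 8
  Task 2: deadline = 18
  Task 1: deadline = 20
Priority order (highest first): [3, 2, 1]
Highest priority task = 3

3


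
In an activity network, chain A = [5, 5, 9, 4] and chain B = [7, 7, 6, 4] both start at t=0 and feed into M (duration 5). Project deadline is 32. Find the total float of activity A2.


Forward pass: ES(A2) = sum of predecessors on chain A = 5
EF = ES + duration = 5 + 5 = 10
Backward pass: LF(M) = deadline = 32; LS(M) = 32 - 5 = 27
LF(A2) = LS(M) - sum(successors on chain A) = 27 - 13 = 14
LS = LF - duration = 14 - 5 = 9
Total float = LS - ES = 9 - 5 = 4

4


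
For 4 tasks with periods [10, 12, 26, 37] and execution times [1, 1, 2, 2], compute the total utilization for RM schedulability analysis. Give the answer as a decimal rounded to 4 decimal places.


Compute individual utilizations (exact fractions):
  Task 1: C/T = 1/10 (approx. 0.1)
  Task 2: C/T = 1/12 (approx. 0.0833)
  Task 3: C/T = 2/26 = 1/13 (approx. 0.0769)
  Task 4: C/T = 2/37 (approx. 0.0541)
Total utilization U = 1/10 + 1/12 + 1/13 + 2/37 = 9071/28860
Rounded to 4 decimal places: U = 0.3143
RM (Liu & Layland) bound for 4 tasks = 0.756828; compare with U = 9071/28860 (approx. 0.314310)
U <= bound, so schedulable by RM sufficient condition.

0.3143


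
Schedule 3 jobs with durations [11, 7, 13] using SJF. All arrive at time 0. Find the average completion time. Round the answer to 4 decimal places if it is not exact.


SJF order (ascending): [7, 11, 13]
Completion times:
  Job 1: burst=7, C=7
  Job 2: burst=11, C=18
  Job 3: burst=13, C=31
Average completion = 56/3 = 18.6667

18.6667


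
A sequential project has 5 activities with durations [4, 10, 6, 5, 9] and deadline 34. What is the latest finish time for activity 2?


LF(activity 2) = deadline - sum of successor durations
Successors: activities 3 through 5 with durations [6, 5, 9]
Sum of successor durations = 20
LF = 34 - 20 = 14

14


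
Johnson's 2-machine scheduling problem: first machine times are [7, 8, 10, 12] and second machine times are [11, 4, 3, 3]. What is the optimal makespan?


Apply Johnson's rule:
  Group 1 (a <= b): [(1, 7, 11)]
  Group 2 (a > b): [(2, 8, 4), (3, 10, 3), (4, 12, 3)]
Optimal job order: [1, 2, 3, 4]
Schedule:
  Job 1: M1 done at 7, M2 done at 18
  Job 2: M1 done at 15, M2 done at 22
  Job 3: M1 done at 25, M2 done at 28
  Job 4: M1 done at 37, M2 done at 40
Makespan = 40

40


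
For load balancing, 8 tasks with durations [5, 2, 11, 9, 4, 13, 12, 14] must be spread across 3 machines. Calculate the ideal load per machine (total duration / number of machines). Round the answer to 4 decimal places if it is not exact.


Total processing time = 5 + 2 + 11 + 9 + 4 + 13 + 12 + 14 = 70
Number of machines = 3
Ideal balanced load = 70 / 3 = 23.3333

23.3333


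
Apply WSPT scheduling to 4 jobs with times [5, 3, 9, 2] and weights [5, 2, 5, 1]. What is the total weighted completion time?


Compute p/w ratios and sort ascending (WSPT): [(5, 5), (3, 2), (9, 5), (2, 1)]
Compute weighted completion times:
  Job (p=5,w=5): C=5, w*C=5*5=25
  Job (p=3,w=2): C=8, w*C=2*8=16
  Job (p=9,w=5): C=17, w*C=5*17=85
  Job (p=2,w=1): C=19, w*C=1*19=19
Total weighted completion time = 145

145


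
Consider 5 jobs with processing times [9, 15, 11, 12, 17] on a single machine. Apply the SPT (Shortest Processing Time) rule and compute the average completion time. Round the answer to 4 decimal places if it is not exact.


Sort jobs by processing time (SPT order): [9, 11, 12, 15, 17]
Compute completion times sequentially:
  Job 1: processing = 9, completes at 9
  Job 2: processing = 11, completes at 20
  Job 3: processing = 12, completes at 32
  Job 4: processing = 15, completes at 47
  Job 5: processing = 17, completes at 64
Sum of completion times = 172
Average completion time = 172/5 = 34.4

34.4


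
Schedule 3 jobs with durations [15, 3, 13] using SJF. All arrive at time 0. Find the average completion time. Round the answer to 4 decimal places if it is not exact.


SJF order (ascending): [3, 13, 15]
Completion times:
  Job 1: burst=3, C=3
  Job 2: burst=13, C=16
  Job 3: burst=15, C=31
Average completion = 50/3 = 16.6667

16.6667


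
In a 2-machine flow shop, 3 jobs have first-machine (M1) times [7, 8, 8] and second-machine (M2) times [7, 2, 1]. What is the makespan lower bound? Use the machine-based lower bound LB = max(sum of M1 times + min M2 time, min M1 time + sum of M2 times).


LB1 = sum(M1 times) + min(M2 times) = 23 + 1 = 24
LB2 = min(M1 times) + sum(M2 times) = 7 + 10 = 17
Lower bound = max(LB1, LB2) = max(24, 17) = 24

24


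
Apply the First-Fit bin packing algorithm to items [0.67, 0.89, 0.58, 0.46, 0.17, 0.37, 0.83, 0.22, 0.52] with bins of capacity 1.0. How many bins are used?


Place items sequentially using First-Fit:
  Item 0.67 -> new Bin 1
  Item 0.89 -> new Bin 2
  Item 0.58 -> new Bin 3
  Item 0.46 -> new Bin 4
  Item 0.17 -> Bin 1 (now 0.84)
  Item 0.37 -> Bin 3 (now 0.95)
  Item 0.83 -> new Bin 5
  Item 0.22 -> Bin 4 (now 0.68)
  Item 0.52 -> new Bin 6
Total bins used = 6

6


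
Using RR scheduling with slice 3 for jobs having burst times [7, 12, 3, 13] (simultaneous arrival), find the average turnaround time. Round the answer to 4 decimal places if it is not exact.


Time quantum = 3
Execution trace:
  J1 runs 3 units, time = 3
  J2 runs 3 units, time = 6
  J3 runs 3 units, time = 9
  J4 runs 3 units, time = 12
  J1 runs 3 units, time = 15
  J2 runs 3 units, time = 18
  J4 runs 3 units, time = 21
  J1 runs 1 units, time = 22
  J2 runs 3 units, time = 25
  J4 runs 3 units, time = 28
  J2 runs 3 units, time = 31
  J4 runs 3 units, time = 34
  J4 runs 1 units, time = 35
Finish times: [22, 31, 9, 35]
Average turnaround = 97/4 = 24.25

24.25


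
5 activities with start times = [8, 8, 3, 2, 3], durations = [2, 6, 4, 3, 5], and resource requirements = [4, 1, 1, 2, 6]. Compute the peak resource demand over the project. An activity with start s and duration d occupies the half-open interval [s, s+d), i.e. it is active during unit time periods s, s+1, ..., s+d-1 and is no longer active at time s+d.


Each activity i is active on [start_i, start_i + duration_i).
Compute total resource usage per time slot:
  t=0: active resources = [], total = 0
  t=1: active resources = [], total = 0
  t=2: active resources = [2], total = 2
  t=3: active resources = [1, 2, 6], total = 9
  t=4: active resources = [1, 2, 6], total = 9
  t=5: active resources = [1, 6], total = 7
  t=6: active resources = [1, 6], total = 7
  t=7: active resources = [6], total = 6
  t=8: active resources = [4, 1], total = 5
  t=9: active resources = [4, 1], total = 5
  t=10: active resources = [1], total = 1
  t=11: active resources = [1], total = 1
  t=12: active resources = [1], total = 1
  t=13: active resources = [1], total = 1
Peak resource demand = 9

9


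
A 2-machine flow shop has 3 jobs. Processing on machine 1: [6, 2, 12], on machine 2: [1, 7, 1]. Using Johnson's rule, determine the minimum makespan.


Apply Johnson's rule:
  Group 1 (a <= b): [(2, 2, 7)]
  Group 2 (a > b): [(1, 6, 1), (3, 12, 1)]
Optimal job order: [2, 1, 3]
Schedule:
  Job 2: M1 done at 2, M2 done at 9
  Job 1: M1 done at 8, M2 done at 10
  Job 3: M1 done at 20, M2 done at 21
Makespan = 21

21


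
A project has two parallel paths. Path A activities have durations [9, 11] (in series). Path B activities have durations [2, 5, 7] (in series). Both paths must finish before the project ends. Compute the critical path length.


Path A total = 9 + 11 = 20
Path B total = 2 + 5 + 7 = 14
Critical path = longest path = max(20, 14) = 20

20


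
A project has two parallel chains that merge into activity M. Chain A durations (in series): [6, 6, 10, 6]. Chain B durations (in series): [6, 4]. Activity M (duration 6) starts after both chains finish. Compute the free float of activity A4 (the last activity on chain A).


ES(A4) = sum of predecessors on chain A = 22
EF(A4) = ES + duration = 22 + 6 = 28
Successor of A4 is M. ES(M) = max(sum(A), sum(B)) = max(28, 10) = 28
Free float = ES(successor) - EF(current) = 28 - 28 = 0

0


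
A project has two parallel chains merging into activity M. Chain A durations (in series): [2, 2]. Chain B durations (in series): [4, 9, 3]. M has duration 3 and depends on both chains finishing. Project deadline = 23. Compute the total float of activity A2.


Forward pass: ES(A2) = sum of predecessors on chain A = 2
EF = ES + duration = 2 + 2 = 4
Backward pass: LF(M) = deadline = 23; LS(M) = 23 - 3 = 20
LF(A2) = LS(M) - sum(successors on chain A) = 20 - 0 = 20
LS = LF - duration = 20 - 2 = 18
Total float = LS - ES = 18 - 2 = 16

16


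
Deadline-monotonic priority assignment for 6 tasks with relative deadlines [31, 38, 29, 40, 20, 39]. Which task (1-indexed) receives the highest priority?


Sort tasks by relative deadline (ascending):
  Task 5: deadline = 20
  Task 3: deadline = 29
  Task 1: deadline = 31
  Task 2: deadline = 38
  Task 6: deadline = 39
  Task 4: deadline = 40
Priority order (highest first): [5, 3, 1, 2, 6, 4]
Highest priority task = 5

5


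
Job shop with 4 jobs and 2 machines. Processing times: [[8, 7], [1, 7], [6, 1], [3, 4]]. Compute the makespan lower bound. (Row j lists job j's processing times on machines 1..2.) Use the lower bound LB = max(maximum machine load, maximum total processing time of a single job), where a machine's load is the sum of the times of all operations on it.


Machine loads:
  Machine 1: 8 + 1 + 6 + 3 = 18
  Machine 2: 7 + 7 + 1 + 4 = 19
Max machine load = 19
Job totals:
  Job 1: 15
  Job 2: 8
  Job 3: 7
  Job 4: 7
Max job total = 15
Lower bound = max(19, 15) = 19

19


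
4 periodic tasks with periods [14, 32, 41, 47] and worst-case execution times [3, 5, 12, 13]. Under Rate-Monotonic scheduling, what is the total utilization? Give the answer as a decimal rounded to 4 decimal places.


Compute individual utilizations (exact fractions):
  Task 1: C/T = 3/14 (approx. 0.2143)
  Task 2: C/T = 5/32 (approx. 0.1563)
  Task 3: C/T = 12/41 (approx. 0.2927)
  Task 4: C/T = 13/47 (approx. 0.2766)
Total utilization U = 3/14 + 5/32 + 12/41 + 13/47 = 405669/431648
Rounded to 4 decimal places: U = 0.9398
RM (Liu & Layland) bound for 4 tasks = 0.756828; compare with U = 405669/431648 (approx. 0.939814)
bound < U <= 1, so the RM sufficient condition is not met (inconclusive; an exact test such as response-time analysis is needed).

0.9398


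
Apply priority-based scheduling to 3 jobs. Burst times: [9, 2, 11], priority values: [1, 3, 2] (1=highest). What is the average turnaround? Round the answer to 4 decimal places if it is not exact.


Sort by priority (ascending = highest first):
Order: [(1, 9), (2, 11), (3, 2)]
Completion times:
  Priority 1, burst=9, C=9
  Priority 2, burst=11, C=20
  Priority 3, burst=2, C=22
Average turnaround = 51/3 = 17.0

17.0


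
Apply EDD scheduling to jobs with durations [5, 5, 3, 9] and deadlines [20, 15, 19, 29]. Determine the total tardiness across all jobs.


Sort by due date (EDD order): [(5, 15), (3, 19), (5, 20), (9, 29)]
Compute completion times and tardiness:
  Job 1: p=5, d=15, C=5, tardiness=max(0,5-15)=0
  Job 2: p=3, d=19, C=8, tardiness=max(0,8-19)=0
  Job 3: p=5, d=20, C=13, tardiness=max(0,13-20)=0
  Job 4: p=9, d=29, C=22, tardiness=max(0,22-29)=0
Total tardiness = 0

0


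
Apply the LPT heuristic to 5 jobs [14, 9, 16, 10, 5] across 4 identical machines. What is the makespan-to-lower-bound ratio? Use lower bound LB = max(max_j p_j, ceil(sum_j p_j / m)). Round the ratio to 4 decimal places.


LPT order: [16, 14, 10, 9, 5]
Machine loads after assignment: [16, 14, 10, 14]
LPT makespan = 16
Lower bound = max(max_job, ceil(total/4)) = max(16, 14) = 16
Ratio = 16 / 16 = 1.0

1.0


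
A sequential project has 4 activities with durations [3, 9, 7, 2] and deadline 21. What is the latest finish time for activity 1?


LF(activity 1) = deadline - sum of successor durations
Successors: activities 2 through 4 with durations [9, 7, 2]
Sum of successor durations = 18
LF = 21 - 18 = 3

3


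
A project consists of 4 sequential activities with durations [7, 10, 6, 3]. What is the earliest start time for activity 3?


Activity 3 starts after activities 1 through 2 complete.
Predecessor durations: [7, 10]
ES = 7 + 10 = 17

17


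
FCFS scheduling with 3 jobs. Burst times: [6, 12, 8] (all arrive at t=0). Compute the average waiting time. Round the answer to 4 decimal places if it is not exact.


FCFS order (as given): [6, 12, 8]
Waiting times:
  Job 1: wait = 0
  Job 2: wait = 6
  Job 3: wait = 18
Sum of waiting times = 24
Average waiting time = 24/3 = 8.0

8.0


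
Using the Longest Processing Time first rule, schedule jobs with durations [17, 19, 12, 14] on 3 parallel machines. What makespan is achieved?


Sort jobs in decreasing order (LPT): [19, 17, 14, 12]
Assign each job to the least loaded machine:
  Machine 1: jobs [19], load = 19
  Machine 2: jobs [17], load = 17
  Machine 3: jobs [14, 12], load = 26
Makespan = max load = 26

26


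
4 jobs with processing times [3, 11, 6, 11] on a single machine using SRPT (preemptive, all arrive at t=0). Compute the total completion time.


Since all jobs arrive at t=0, SRPT equals SPT ordering.
SPT order: [3, 6, 11, 11]
Completion times:
  Job 1: p=3, C=3
  Job 2: p=6, C=9
  Job 3: p=11, C=20
  Job 4: p=11, C=31
Total completion time = 3 + 9 + 20 + 31 = 63

63


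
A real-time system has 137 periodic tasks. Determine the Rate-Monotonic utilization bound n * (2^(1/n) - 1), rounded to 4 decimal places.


Compute 2^(1/137) = 1.0050722892
Subtract 1: 1.0050722892 - 1 = 0.0050722892
Multiply by n: 137 * 0.0050722892 = 0.6949036204
Round to 4 dp: 0.6949

0.6949


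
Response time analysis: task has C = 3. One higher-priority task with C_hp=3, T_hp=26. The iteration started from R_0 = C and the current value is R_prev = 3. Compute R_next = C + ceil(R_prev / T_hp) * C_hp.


R_next = C + ceil(R_prev / T_hp) * C_hp
ceil(3 / 26) = ceil(0.1154) = 1
Interference = 1 * 3 = 3
R_next = 3 + 3 = 6

6


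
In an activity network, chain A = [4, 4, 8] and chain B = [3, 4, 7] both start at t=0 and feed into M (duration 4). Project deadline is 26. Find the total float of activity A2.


Forward pass: ES(A2) = sum of predecessors on chain A = 4
EF = ES + duration = 4 + 4 = 8
Backward pass: LF(M) = deadline = 26; LS(M) = 26 - 4 = 22
LF(A2) = LS(M) - sum(successors on chain A) = 22 - 8 = 14
LS = LF - duration = 14 - 4 = 10
Total float = LS - ES = 10 - 4 = 6

6


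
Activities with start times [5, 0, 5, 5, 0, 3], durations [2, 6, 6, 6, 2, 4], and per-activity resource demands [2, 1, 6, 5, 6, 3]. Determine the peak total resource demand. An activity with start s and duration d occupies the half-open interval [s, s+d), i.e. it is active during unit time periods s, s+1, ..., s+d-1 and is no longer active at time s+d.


Each activity i is active on [start_i, start_i + duration_i).
Compute total resource usage per time slot:
  t=0: active resources = [1, 6], total = 7
  t=1: active resources = [1, 6], total = 7
  t=2: active resources = [1], total = 1
  t=3: active resources = [1, 3], total = 4
  t=4: active resources = [1, 3], total = 4
  t=5: active resources = [2, 1, 6, 5, 3], total = 17
  t=6: active resources = [2, 6, 5, 3], total = 16
  t=7: active resources = [6, 5], total = 11
  t=8: active resources = [6, 5], total = 11
  t=9: active resources = [6, 5], total = 11
  t=10: active resources = [6, 5], total = 11
Peak resource demand = 17

17


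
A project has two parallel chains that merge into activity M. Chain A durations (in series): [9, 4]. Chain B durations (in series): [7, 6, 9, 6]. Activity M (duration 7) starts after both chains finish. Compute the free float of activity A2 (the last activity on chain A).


ES(A2) = sum of predecessors on chain A = 9
EF(A2) = ES + duration = 9 + 4 = 13
Successor of A2 is M. ES(M) = max(sum(A), sum(B)) = max(13, 28) = 28
Free float = ES(successor) - EF(current) = 28 - 13 = 15

15


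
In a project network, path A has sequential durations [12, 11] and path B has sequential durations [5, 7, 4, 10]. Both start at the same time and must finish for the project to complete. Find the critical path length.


Path A total = 12 + 11 = 23
Path B total = 5 + 7 + 4 + 10 = 26
Critical path = longest path = max(23, 26) = 26

26


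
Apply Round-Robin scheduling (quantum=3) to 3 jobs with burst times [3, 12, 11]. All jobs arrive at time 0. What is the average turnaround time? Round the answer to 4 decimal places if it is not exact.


Time quantum = 3
Execution trace:
  J1 runs 3 units, time = 3
  J2 runs 3 units, time = 6
  J3 runs 3 units, time = 9
  J2 runs 3 units, time = 12
  J3 runs 3 units, time = 15
  J2 runs 3 units, time = 18
  J3 runs 3 units, time = 21
  J2 runs 3 units, time = 24
  J3 runs 2 units, time = 26
Finish times: [3, 24, 26]
Average turnaround = 53/3 = 17.6667

17.6667


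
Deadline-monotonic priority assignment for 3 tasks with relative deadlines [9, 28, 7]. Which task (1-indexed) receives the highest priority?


Sort tasks by relative deadline (ascending):
  Task 3: deadline = 7
  Task 1: deadline = 9
  Task 2: deadline = 28
Priority order (highest first): [3, 1, 2]
Highest priority task = 3

3


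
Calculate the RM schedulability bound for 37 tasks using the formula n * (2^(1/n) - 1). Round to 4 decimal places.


Compute 2^(1/37) = 1.0189102844
Subtract 1: 1.0189102844 - 1 = 0.0189102844
Multiply by n: 37 * 0.0189102844 = 0.6996805228
Round to 4 dp: 0.6997

0.6997


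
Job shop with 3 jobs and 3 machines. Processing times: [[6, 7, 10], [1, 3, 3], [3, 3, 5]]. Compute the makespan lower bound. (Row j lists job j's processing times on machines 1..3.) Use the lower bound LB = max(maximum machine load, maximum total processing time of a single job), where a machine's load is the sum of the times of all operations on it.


Machine loads:
  Machine 1: 6 + 1 + 3 = 10
  Machine 2: 7 + 3 + 3 = 13
  Machine 3: 10 + 3 + 5 = 18
Max machine load = 18
Job totals:
  Job 1: 23
  Job 2: 7
  Job 3: 11
Max job total = 23
Lower bound = max(18, 23) = 23

23


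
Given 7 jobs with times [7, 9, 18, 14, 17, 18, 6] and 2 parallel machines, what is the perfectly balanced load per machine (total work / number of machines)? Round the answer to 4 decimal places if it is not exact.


Total processing time = 7 + 9 + 18 + 14 + 17 + 18 + 6 = 89
Number of machines = 2
Ideal balanced load = 89 / 2 = 44.5

44.5


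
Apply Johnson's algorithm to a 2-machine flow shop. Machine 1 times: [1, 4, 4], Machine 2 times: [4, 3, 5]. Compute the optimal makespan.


Apply Johnson's rule:
  Group 1 (a <= b): [(1, 1, 4), (3, 4, 5)]
  Group 2 (a > b): [(2, 4, 3)]
Optimal job order: [1, 3, 2]
Schedule:
  Job 1: M1 done at 1, M2 done at 5
  Job 3: M1 done at 5, M2 done at 10
  Job 2: M1 done at 9, M2 done at 13
Makespan = 13

13


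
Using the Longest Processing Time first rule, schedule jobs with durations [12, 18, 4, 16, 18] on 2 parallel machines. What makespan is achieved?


Sort jobs in decreasing order (LPT): [18, 18, 16, 12, 4]
Assign each job to the least loaded machine:
  Machine 1: jobs [18, 16], load = 34
  Machine 2: jobs [18, 12, 4], load = 34
Makespan = max load = 34

34


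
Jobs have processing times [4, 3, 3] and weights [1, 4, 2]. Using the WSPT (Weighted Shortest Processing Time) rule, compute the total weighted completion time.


Compute p/w ratios and sort ascending (WSPT): [(3, 4), (3, 2), (4, 1)]
Compute weighted completion times:
  Job (p=3,w=4): C=3, w*C=4*3=12
  Job (p=3,w=2): C=6, w*C=2*6=12
  Job (p=4,w=1): C=10, w*C=1*10=10
Total weighted completion time = 34

34
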